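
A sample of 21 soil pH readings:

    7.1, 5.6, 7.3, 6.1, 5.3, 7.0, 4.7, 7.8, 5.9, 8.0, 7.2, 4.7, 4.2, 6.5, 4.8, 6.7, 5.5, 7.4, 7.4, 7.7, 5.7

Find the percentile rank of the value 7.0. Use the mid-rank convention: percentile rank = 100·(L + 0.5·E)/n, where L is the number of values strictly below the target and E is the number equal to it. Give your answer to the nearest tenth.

59.5

Sorted: 4.2, 4.7, 4.7, 4.8, 5.3, 5.5, 5.6, 5.7, 5.9, 6.1, 6.5, 6.7, 7.0, 7.1, 7.2, 7.3, 7.4, 7.4, 7.7, 7.8, 8.0.
Count below 7.0: L = 12; count equal: E = 1; n = 21.
Percentile rank = 100·(12 + 0.5·1)/21 = 100·12.5/21 = 59.52.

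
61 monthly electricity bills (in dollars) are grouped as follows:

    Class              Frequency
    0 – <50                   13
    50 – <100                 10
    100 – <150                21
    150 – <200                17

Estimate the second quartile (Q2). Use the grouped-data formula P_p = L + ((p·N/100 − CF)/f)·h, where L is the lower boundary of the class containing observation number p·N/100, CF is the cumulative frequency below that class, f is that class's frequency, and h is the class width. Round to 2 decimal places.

117.86

N = 61; target position k = 50/100 · 61 = 30.5.
Cumulative frequencies: 13, 23, 44, 61.
Observation 30.5 falls in the class 100 – <150.
L = 100, CF = 23, f = 21, h = 50.
P50 = 100 + ((30.5 − 23)/21)·50 = 100 + 17.8571 = 117.857.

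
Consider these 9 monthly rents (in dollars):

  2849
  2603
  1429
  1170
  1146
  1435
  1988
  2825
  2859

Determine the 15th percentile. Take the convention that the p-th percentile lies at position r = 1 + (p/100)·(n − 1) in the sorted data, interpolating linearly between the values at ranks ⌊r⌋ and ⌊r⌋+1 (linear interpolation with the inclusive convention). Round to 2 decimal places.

Sorted: 1146, 1170, 1429, 1435, 1988, 2603, 2825, 2849, 2859.
n = 9.
r = 1 + (15/100)·(9 − 1) = 1 + 1.2 = 2.2.
Rank 2 is 1170 and rank 3 is 1429.
Interpolate: 1170 + 0.2·(1429 − 1170) = 1170 + 0.2·259 = 1221.8.

1221.80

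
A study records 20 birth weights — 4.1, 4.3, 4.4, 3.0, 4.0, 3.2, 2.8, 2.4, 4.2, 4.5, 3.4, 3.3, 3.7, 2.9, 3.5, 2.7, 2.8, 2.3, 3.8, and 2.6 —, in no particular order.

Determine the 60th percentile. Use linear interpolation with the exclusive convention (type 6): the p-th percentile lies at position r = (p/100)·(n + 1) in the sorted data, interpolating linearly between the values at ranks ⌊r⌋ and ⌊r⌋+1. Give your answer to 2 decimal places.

Sorted: 2.3, 2.4, 2.6, 2.7, 2.8, 2.8, 2.9, 3.0, 3.2, 3.3, 3.4, 3.5, 3.7, 3.8, 4.0, 4.1, 4.2, 4.3, 4.4, 4.5.
n = 20.
r = (60/100)·(20 + 1) = 12.6.
Rank 12 is 3.5 and rank 13 is 3.7.
Interpolate: 3.5 + 0.6·(3.7 − 3.5) = 3.5 + 0.6·0.2 = 3.62.

3.62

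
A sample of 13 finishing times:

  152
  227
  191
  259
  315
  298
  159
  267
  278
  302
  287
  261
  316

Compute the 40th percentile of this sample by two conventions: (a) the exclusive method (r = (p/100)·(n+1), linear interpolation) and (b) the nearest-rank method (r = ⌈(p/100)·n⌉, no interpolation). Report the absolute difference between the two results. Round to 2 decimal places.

0.80

Sorted: 152, 159, 191, 227, 259, 261, 267, 278, 287, 298, 302, 315, 316.
n = 13.
(a) r = 5.6; between ranks 5 (259) and 6 (261): 260.2.
(b) the nearest-rank method: rank 6 → 261.
|260.2 − 261| = 0.8.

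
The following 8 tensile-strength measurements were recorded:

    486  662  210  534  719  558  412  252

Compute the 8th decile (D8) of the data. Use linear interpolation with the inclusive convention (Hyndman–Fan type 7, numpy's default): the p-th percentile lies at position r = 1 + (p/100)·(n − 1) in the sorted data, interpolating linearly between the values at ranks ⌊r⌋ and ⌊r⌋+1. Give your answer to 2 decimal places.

Sorted: 210, 252, 412, 486, 534, 558, 662, 719.
n = 8.
r = 1 + (80/100)·(8 − 1) = 1 + 5.6 = 6.6.
Rank 6 is 558 and rank 7 is 662.
Interpolate: 558 + 0.6·(662 − 558) = 558 + 0.6·104 = 620.4.

620.40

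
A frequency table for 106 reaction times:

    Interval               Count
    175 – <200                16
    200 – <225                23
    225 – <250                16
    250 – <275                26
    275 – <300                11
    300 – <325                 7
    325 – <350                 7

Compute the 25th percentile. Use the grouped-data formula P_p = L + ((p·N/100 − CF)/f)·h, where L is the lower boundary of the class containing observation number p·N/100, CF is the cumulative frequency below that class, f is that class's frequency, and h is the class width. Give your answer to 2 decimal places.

N = 106; target position k = 25/100 · 106 = 26.5.
Cumulative frequencies: 16, 39, 55, 81, 92, 99, 106.
Observation 26.5 falls in the class 200 – <225.
L = 200, CF = 16, f = 23, h = 25.
P25 = 200 + ((26.5 − 16)/23)·25 = 200 + 11.413 = 211.413.

211.41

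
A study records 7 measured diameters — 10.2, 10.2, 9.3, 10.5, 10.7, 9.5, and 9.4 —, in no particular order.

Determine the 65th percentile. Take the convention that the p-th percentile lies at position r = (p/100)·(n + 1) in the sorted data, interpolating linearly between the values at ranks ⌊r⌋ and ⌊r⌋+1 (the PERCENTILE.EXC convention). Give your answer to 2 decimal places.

Sorted: 9.3, 9.4, 9.5, 10.2, 10.2, 10.5, 10.7.
n = 7.
r = (65/100)·(7 + 1) = 5.2.
Rank 5 is 10.2 and rank 6 is 10.5.
Interpolate: 10.2 + 0.2·(10.5 − 10.2) = 10.2 + 0.2·0.3 = 10.26.

10.26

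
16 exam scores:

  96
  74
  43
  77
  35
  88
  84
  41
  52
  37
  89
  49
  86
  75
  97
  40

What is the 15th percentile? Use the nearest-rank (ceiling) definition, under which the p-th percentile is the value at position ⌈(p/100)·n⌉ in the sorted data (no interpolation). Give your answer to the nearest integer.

40

Sorted: 35, 37, 40, 41, 43, 49, 52, 74, 75, 77, 84, 86, 88, 89, 96, 97.
n = 16.
Position = ⌈15/100 · 16⌉ = ⌈2.4⌉ = 3.
The value at rank 3 is 40.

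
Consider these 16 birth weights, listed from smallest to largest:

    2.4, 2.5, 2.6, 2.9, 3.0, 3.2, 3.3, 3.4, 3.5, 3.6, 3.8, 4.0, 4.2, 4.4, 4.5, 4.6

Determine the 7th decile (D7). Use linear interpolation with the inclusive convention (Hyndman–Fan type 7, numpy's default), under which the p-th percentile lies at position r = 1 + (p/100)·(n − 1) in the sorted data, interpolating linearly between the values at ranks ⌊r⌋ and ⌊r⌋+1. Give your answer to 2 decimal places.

3.90

n = 16.
r = 1 + (70/100)·(16 − 1) = 1 + 10.5 = 11.5.
Rank 11 is 3.8 and rank 12 is 4.0.
Interpolate: 3.8 + 0.5·(4.0 − 3.8) = 3.8 + 0.5·0.2 = 3.9.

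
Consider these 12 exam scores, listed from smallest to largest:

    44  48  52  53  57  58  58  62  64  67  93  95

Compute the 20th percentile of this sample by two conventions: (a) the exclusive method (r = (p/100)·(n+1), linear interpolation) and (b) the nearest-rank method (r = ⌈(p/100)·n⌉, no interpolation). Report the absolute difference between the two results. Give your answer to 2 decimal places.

n = 12.
(a) r = 2.6; between ranks 2 (48) and 3 (52): 50.4.
(b) the nearest-rank method: rank 3 → 52.
|50.4 − 52| = 1.6.

1.60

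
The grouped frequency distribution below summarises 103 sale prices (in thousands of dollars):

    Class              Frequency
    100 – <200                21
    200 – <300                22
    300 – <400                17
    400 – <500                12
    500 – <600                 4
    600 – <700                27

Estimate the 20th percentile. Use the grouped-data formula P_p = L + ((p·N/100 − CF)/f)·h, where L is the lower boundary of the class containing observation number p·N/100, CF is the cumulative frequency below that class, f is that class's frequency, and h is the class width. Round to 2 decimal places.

N = 103; target position k = 20/100 · 103 = 20.6.
Cumulative frequencies: 21, 43, 60, 72, 76, 103.
Observation 20.6 falls in the class 100 – <200.
L = 100, CF = 0, f = 21, h = 100.
P20 = 100 + ((20.6 − 0)/21)·100 = 100 + 98.0952 = 198.095.

198.10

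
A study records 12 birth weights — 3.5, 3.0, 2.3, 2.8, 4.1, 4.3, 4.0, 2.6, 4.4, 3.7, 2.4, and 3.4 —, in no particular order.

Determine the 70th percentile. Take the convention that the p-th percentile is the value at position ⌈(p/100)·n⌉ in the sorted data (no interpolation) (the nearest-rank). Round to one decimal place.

4.0

Sorted: 2.3, 2.4, 2.6, 2.8, 3.0, 3.4, 3.5, 3.7, 4.0, 4.1, 4.3, 4.4.
n = 12.
Position = ⌈70/100 · 12⌉ = ⌈8.4⌉ = 9.
The value at rank 9 is 4.0.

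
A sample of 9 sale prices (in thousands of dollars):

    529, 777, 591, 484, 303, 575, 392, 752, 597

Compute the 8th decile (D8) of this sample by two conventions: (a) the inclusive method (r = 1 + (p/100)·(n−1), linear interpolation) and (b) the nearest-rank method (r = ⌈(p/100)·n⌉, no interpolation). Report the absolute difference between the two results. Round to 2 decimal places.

93.00

Sorted: 303, 392, 484, 529, 575, 591, 597, 752, 777.
n = 9.
(a) r = 7.4; between ranks 7 (597) and 8 (752): 659.
(b) the nearest-rank method: rank 8 → 752.
|659 − 752| = 93.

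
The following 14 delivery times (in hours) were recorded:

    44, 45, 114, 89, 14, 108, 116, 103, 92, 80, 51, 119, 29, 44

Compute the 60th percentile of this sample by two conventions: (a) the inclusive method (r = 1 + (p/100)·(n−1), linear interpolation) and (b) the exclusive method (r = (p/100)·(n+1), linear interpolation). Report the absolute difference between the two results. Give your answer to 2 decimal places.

0.60

Sorted: 14, 29, 44, 44, 45, 51, 80, 89, 92, 103, 108, 114, 116, 119.
n = 14.
(a) r = 8.8; between ranks 8 (89) and 9 (92): 91.4.
(b) r = 9 → value at rank 9 = 92.
|91.4 − 92| = 0.6.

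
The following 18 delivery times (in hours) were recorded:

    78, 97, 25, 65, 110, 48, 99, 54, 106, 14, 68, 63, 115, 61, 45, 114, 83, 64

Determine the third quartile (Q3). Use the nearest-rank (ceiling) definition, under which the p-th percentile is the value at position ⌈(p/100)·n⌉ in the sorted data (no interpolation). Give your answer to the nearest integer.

Sorted: 14, 25, 45, 48, 54, 61, 63, 64, 65, 68, 78, 83, 97, 99, 106, 110, 114, 115.
n = 18.
Position = ⌈75/100 · 18⌉ = ⌈13.5⌉ = 14.
The value at rank 14 is 99.

99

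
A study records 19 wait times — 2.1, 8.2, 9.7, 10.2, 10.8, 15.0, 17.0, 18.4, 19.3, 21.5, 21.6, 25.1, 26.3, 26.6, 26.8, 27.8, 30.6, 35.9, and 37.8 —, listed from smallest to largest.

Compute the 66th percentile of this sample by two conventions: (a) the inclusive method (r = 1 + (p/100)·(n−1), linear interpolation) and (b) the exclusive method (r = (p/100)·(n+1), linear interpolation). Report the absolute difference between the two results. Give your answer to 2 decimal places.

n = 19.
(a) r = 12.88; between ranks 12 (25.1) and 13 (26.3): 26.156.
(b) r = 13.2; between ranks 13 (26.3) and 14 (26.6): 26.36.
|26.156 − 26.36| = 0.204.

0.20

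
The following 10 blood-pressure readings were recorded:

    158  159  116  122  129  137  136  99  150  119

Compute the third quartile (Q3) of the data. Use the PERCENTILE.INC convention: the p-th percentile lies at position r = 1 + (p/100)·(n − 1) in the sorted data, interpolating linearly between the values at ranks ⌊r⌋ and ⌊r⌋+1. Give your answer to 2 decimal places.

Sorted: 99, 116, 119, 122, 129, 136, 137, 150, 158, 159.
n = 10.
r = 1 + (75/100)·(10 − 1) = 1 + 6.75 = 7.75.
Rank 7 is 137 and rank 8 is 150.
Interpolate: 137 + 0.75·(150 − 137) = 137 + 0.75·13 = 146.75.

146.75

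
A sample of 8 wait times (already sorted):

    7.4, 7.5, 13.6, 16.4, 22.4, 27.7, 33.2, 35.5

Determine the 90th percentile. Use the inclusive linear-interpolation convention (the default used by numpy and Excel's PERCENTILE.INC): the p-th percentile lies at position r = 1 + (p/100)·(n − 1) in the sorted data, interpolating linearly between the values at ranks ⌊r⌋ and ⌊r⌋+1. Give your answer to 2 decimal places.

n = 8.
r = 1 + (90/100)·(8 − 1) = 1 + 6.3 = 7.3.
Rank 7 is 33.2 and rank 8 is 35.5.
Interpolate: 33.2 + 0.3·(35.5 − 33.2) = 33.2 + 0.3·2.3 = 33.89.

33.89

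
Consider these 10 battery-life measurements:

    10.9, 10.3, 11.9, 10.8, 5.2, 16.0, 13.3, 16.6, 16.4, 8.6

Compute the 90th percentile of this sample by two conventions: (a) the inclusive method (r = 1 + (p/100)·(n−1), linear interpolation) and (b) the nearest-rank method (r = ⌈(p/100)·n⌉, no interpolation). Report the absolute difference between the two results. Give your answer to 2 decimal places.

0.02

Sorted: 5.2, 8.6, 10.3, 10.8, 10.9, 11.9, 13.3, 16.0, 16.4, 16.6.
n = 10.
(a) r = 9.1; between ranks 9 (16.4) and 10 (16.6): 16.42.
(b) the nearest-rank method: rank 9 → 16.4.
|16.42 − 16.4| = 0.02.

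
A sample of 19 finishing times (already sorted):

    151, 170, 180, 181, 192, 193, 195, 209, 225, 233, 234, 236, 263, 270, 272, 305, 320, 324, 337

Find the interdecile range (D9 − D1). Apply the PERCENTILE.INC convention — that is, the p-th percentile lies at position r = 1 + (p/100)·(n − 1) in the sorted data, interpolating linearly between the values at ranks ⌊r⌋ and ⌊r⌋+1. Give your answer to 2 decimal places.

142.80

n = 19.
P10: r = 2.8; ranks 2–3 are 170, 180; interpolating gives 178.
P90: r = 17.2; ranks 17–18 are 320, 324; interpolating gives 320.8.
Difference: 320.8 − 178 = 142.8.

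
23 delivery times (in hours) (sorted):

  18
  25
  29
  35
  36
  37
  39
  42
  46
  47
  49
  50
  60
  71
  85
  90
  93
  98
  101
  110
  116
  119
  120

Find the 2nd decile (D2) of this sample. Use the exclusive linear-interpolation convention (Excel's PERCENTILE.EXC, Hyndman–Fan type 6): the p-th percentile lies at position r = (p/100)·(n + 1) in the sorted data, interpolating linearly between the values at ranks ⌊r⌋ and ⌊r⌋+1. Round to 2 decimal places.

n = 23.
r = (20/100)·(23 + 1) = 4.8.
Rank 4 is 35 and rank 5 is 36.
Interpolate: 35 + 0.8·(36 − 35) = 35 + 0.8·1 = 35.8.

35.80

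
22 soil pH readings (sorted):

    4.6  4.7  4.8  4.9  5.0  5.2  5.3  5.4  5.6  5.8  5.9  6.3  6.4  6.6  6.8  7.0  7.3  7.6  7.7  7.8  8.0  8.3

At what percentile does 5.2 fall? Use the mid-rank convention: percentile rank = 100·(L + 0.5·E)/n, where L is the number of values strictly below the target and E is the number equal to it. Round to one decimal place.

25.0

Count below 5.2: L = 5; count equal: E = 1; n = 22.
Percentile rank = 100·(5 + 0.5·1)/22 = 100·5.5/22 = 25.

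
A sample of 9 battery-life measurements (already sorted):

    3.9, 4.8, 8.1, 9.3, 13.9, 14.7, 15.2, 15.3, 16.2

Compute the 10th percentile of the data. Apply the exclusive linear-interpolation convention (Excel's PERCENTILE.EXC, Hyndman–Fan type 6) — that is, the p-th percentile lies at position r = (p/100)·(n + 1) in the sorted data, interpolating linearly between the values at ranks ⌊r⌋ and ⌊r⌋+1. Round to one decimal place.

n = 9.
r = (10/100)·(9 + 1) = 1.
r is an integer, so P10 is the value at rank 1: 3.9.

3.9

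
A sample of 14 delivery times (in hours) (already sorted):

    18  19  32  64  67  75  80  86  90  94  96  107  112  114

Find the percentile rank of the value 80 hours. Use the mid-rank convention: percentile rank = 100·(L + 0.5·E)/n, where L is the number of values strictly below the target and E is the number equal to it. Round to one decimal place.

Count below 80: L = 6; count equal: E = 1; n = 14.
Percentile rank = 100·(6 + 0.5·1)/14 = 100·6.5/14 = 46.43.

46.4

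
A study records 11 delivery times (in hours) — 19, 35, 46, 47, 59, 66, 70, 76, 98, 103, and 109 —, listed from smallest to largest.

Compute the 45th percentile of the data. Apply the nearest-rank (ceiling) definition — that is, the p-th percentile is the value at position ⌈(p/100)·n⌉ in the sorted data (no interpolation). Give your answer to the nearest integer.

59

n = 11.
Position = ⌈45/100 · 11⌉ = ⌈4.95⌉ = 5.
The value at rank 5 is 59.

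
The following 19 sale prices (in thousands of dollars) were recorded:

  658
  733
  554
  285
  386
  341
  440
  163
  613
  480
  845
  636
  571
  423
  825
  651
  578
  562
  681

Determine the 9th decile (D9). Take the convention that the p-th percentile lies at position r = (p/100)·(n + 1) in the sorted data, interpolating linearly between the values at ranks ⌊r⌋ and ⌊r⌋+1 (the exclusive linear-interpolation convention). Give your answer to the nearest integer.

Sorted: 163, 285, 341, 386, 423, 440, 480, 554, 562, 571, 578, 613, 636, 651, 658, 681, 733, 825, 845.
n = 19.
r = (90/100)·(19 + 1) = 18.
r is an integer, so P90 is the value at rank 18: 825.

825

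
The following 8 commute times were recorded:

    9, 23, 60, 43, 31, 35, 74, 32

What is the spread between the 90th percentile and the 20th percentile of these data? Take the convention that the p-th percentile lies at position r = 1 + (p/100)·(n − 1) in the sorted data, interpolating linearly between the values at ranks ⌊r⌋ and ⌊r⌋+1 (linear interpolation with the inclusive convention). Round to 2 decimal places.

38.00

Sorted: 9, 23, 31, 32, 35, 43, 60, 74.
n = 8.
P20: r = 2.4; ranks 2–3 are 23, 31; interpolating gives 26.2.
P90: r = 7.3; ranks 7–8 are 60, 74; interpolating gives 64.2.
Difference: 64.2 − 26.2 = 38.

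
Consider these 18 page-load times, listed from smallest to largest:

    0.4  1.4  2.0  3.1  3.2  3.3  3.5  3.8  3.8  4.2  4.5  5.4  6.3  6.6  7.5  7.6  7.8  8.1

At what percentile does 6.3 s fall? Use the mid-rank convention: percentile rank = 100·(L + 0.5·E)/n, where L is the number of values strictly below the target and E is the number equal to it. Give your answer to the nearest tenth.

69.4

Count below 6.3: L = 12; count equal: E = 1; n = 18.
Percentile rank = 100·(12 + 0.5·1)/18 = 100·12.5/18 = 69.44.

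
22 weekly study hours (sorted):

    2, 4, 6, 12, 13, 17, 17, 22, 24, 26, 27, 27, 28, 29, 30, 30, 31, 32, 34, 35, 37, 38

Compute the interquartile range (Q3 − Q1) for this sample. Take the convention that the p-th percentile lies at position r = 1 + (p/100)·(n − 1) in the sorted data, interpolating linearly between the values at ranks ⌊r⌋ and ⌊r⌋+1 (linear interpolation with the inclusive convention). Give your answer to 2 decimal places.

n = 22.
P25: r = 6.25; ranks 6–7 are 17, 17; interpolating gives 17.
P75: r = 16.75; ranks 16–17 are 30, 31; interpolating gives 30.75.
Difference: 30.75 − 17 = 13.75.

13.75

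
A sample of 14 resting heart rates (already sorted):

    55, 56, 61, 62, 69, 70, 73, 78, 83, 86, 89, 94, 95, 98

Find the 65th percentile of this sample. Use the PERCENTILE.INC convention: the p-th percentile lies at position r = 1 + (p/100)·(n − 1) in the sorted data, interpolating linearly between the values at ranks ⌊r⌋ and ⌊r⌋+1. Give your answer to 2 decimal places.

84.35

n = 14.
r = 1 + (65/100)·(14 − 1) = 1 + 8.45 = 9.45.
Rank 9 is 83 and rank 10 is 86.
Interpolate: 83 + 0.45·(86 − 83) = 83 + 0.45·3 = 84.35.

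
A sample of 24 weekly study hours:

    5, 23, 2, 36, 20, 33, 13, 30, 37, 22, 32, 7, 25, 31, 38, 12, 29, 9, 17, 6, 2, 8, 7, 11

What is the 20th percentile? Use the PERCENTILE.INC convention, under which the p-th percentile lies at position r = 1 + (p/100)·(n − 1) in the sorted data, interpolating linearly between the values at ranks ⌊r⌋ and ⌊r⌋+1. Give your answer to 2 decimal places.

Sorted: 2, 2, 5, 6, 7, 7, 8, 9, 11, 12, 13, 17, 20, 22, 23, 25, 29, 30, 31, 32, 33, 36, 37, 38.
n = 24.
r = 1 + (20/100)·(24 − 1) = 1 + 4.6 = 5.6.
Rank 5 is 7 and rank 6 is 7.
Interpolate: 7 + 0.6·(7 − 7) = 7 + 0.6·0 = 7.

7.00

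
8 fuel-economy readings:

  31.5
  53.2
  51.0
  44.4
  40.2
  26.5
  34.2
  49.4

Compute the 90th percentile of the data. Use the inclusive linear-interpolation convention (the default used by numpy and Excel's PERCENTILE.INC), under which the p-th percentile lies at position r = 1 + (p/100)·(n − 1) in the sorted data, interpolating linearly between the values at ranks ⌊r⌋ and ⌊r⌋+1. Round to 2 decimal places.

51.66

Sorted: 26.5, 31.5, 34.2, 40.2, 44.4, 49.4, 51.0, 53.2.
n = 8.
r = 1 + (90/100)·(8 − 1) = 1 + 6.3 = 7.3.
Rank 7 is 51.0 and rank 8 is 53.2.
Interpolate: 51.0 + 0.3·(53.2 − 51.0) = 51.0 + 0.3·2.2 = 51.66.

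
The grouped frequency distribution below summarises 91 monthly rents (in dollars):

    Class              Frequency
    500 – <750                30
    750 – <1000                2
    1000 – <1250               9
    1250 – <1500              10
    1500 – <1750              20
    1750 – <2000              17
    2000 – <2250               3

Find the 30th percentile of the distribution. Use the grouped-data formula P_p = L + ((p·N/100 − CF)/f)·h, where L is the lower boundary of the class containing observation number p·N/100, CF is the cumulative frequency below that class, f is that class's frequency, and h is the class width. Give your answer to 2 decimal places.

727.50

N = 91; target position k = 30/100 · 91 = 27.3.
Cumulative frequencies: 30, 32, 41, 51, 71, 88, 91.
Observation 27.3 falls in the class 500 – <750.
L = 500, CF = 0, f = 30, h = 250.
P30 = 500 + ((27.3 − 0)/30)·250 = 500 + 227.5 = 727.5.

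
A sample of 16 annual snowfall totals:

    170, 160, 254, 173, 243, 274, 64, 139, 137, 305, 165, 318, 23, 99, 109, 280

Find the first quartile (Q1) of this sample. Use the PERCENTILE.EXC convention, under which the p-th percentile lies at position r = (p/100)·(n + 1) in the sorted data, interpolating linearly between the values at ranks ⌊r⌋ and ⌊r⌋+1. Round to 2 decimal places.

Sorted: 23, 64, 99, 109, 137, 139, 160, 165, 170, 173, 243, 254, 274, 280, 305, 318.
n = 16.
r = (25/100)·(16 + 1) = 4.25.
Rank 4 is 109 and rank 5 is 137.
Interpolate: 109 + 0.25·(137 − 109) = 109 + 0.25·28 = 116.

116.00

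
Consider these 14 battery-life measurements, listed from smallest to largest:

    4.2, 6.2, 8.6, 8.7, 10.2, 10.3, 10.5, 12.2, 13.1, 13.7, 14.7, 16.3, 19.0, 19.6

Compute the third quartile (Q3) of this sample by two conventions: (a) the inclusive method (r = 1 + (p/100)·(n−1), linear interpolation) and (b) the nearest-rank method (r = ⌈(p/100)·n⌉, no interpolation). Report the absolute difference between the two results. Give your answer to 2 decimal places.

0.25

n = 14.
(a) r = 10.75; between ranks 10 (13.7) and 11 (14.7): 14.45.
(b) the nearest-rank method: rank 11 → 14.7.
|14.45 − 14.7| = 0.25.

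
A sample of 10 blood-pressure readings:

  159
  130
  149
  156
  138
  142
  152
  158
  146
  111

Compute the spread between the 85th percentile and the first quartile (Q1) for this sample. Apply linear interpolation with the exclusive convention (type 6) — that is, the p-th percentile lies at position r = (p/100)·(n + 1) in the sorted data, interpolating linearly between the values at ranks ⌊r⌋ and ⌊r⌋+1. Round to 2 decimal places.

22.35

Sorted: 111, 130, 138, 142, 146, 149, 152, 156, 158, 159.
n = 10.
P25: r = 2.75; ranks 2–3 are 130, 138; interpolating gives 136.
P85: r = 9.35; ranks 9–10 are 158, 159; interpolating gives 158.35.
Difference: 158.35 − 136 = 22.35.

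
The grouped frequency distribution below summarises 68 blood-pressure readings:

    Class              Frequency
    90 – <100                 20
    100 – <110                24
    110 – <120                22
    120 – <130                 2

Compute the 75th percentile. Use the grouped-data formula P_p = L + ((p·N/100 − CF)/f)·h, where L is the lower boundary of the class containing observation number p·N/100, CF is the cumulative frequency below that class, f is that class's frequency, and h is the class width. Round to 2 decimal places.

113.18

N = 68; target position k = 75/100 · 68 = 51.
Cumulative frequencies: 20, 44, 66, 68.
Observation 51 falls in the class 110 – <120.
L = 110, CF = 44, f = 22, h = 10.
P75 = 110 + ((51 − 44)/22)·10 = 110 + 3.18182 = 113.182.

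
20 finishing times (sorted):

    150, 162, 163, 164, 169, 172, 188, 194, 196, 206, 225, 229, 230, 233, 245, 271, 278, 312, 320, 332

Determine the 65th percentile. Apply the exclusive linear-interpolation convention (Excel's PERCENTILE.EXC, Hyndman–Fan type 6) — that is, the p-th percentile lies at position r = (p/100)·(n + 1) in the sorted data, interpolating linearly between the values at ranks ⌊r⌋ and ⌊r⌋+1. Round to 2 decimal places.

n = 20.
r = (65/100)·(20 + 1) = 13.65.
Rank 13 is 230 and rank 14 is 233.
Interpolate: 230 + 0.65·(233 − 230) = 230 + 0.65·3 = 231.95.

231.95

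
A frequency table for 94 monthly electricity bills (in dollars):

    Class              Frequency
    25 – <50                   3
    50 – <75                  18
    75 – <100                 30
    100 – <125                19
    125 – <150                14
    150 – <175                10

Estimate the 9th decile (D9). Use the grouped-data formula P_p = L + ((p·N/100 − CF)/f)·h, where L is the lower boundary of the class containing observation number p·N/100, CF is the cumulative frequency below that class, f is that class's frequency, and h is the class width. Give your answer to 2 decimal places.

151.50

N = 94; target position k = 90/100 · 94 = 84.6.
Cumulative frequencies: 3, 21, 51, 70, 84, 94.
Observation 84.6 falls in the class 150 – <175.
L = 150, CF = 84, f = 10, h = 25.
P90 = 150 + ((84.6 − 84)/10)·25 = 150 + 1.5 = 151.5.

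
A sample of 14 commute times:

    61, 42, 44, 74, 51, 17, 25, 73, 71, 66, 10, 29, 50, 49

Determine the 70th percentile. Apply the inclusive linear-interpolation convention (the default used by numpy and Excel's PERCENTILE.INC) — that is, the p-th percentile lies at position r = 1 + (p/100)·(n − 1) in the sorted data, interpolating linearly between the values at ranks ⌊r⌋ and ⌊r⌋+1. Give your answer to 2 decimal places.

Sorted: 10, 17, 25, 29, 42, 44, 49, 50, 51, 61, 66, 71, 73, 74.
n = 14.
r = 1 + (70/100)·(14 − 1) = 1 + 9.1 = 10.1.
Rank 10 is 61 and rank 11 is 66.
Interpolate: 61 + 0.1·(66 − 61) = 61 + 0.1·5 = 61.5.

61.50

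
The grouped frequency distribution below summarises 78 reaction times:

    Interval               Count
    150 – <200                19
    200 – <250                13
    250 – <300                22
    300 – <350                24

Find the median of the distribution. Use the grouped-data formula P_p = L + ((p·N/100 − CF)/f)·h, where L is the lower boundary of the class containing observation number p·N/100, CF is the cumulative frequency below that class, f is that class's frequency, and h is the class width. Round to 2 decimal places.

265.91

N = 78; target position k = 50/100 · 78 = 39.
Cumulative frequencies: 19, 32, 54, 78.
Observation 39 falls in the class 250 – <300.
L = 250, CF = 32, f = 22, h = 50.
P50 = 250 + ((39 − 32)/22)·50 = 250 + 15.9091 = 265.909.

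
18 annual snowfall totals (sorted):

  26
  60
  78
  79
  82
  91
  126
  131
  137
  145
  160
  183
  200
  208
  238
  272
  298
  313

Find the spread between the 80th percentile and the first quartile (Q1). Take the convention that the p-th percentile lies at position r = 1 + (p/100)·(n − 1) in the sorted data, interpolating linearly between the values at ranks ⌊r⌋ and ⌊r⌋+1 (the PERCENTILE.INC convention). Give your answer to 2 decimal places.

n = 18.
P25: r = 5.25; ranks 5–6 are 82, 91; interpolating gives 84.25.
P80: r = 14.6; ranks 14–15 are 208, 238; interpolating gives 226.
Difference: 226 − 84.25 = 141.75.

141.75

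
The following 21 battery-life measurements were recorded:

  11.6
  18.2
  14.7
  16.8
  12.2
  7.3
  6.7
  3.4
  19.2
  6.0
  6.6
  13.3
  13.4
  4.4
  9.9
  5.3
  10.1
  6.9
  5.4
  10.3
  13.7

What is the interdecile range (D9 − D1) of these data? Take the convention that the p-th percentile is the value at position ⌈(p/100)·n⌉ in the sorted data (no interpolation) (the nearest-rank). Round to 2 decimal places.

11.50

Sorted: 3.4, 4.4, 5.3, 5.4, 6.0, 6.6, 6.7, 6.9, 7.3, 9.9, 10.1, 10.3, 11.6, 12.2, 13.3, 13.4, 13.7, 14.7, 16.8, 18.2, 19.2.
n = 21.
P10: rank ⌈10/100·21⌉ = 3 → 5.3.
P90: rank ⌈90/100·21⌉ = 19 → 16.8.
Difference: 16.8 − 5.3 = 11.5.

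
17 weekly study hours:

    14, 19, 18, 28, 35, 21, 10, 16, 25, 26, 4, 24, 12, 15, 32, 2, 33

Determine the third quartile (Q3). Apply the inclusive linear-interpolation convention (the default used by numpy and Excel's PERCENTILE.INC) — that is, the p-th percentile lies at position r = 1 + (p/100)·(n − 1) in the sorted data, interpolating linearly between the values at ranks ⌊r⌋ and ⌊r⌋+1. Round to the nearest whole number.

Sorted: 2, 4, 10, 12, 14, 15, 16, 18, 19, 21, 24, 25, 26, 28, 32, 33, 35.
n = 17.
r = 1 + (75/100)·(17 − 1) = 1 + 12 = 13.
r is an integer, so P75 is the value at rank 13: 26.

26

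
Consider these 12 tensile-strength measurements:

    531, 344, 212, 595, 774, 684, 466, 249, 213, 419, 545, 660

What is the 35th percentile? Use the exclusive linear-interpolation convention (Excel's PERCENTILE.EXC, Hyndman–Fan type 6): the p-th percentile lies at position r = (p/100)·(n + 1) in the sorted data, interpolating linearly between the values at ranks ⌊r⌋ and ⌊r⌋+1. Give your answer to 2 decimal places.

Sorted: 212, 213, 249, 344, 419, 466, 531, 545, 595, 660, 684, 774.
n = 12.
r = (35/100)·(12 + 1) = 4.55.
Rank 4 is 344 and rank 5 is 419.
Interpolate: 344 + 0.55·(419 − 344) = 344 + 0.55·75 = 385.25.

385.25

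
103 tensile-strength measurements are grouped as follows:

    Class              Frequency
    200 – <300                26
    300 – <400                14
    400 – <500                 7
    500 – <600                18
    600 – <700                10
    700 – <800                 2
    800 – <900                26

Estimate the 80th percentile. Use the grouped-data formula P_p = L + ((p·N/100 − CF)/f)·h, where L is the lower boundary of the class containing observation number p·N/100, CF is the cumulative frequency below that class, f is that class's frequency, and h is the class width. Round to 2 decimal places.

N = 103; target position k = 80/100 · 103 = 82.4.
Cumulative frequencies: 26, 40, 47, 65, 75, 77, 103.
Observation 82.4 falls in the class 800 – <900.
L = 800, CF = 77, f = 26, h = 100.
P80 = 800 + ((82.4 − 77)/26)·100 = 800 + 20.7692 = 820.769.

820.77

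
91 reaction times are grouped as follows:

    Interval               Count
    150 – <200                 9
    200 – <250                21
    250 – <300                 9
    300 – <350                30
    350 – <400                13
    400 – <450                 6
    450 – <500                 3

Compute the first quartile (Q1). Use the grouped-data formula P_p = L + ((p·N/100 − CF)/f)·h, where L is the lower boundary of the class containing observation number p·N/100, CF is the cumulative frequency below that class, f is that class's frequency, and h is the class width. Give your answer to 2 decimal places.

N = 91; target position k = 25/100 · 91 = 22.75.
Cumulative frequencies: 9, 30, 39, 69, 82, 88, 91.
Observation 22.75 falls in the class 200 – <250.
L = 200, CF = 9, f = 21, h = 50.
P25 = 200 + ((22.75 − 9)/21)·50 = 200 + 32.7381 = 232.738.

232.74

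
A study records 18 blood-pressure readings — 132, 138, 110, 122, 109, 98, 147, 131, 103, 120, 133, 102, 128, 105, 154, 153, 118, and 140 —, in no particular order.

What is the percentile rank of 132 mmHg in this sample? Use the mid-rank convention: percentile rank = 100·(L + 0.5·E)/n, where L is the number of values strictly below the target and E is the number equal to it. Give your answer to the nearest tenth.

63.9

Sorted: 98, 102, 103, 105, 109, 110, 118, 120, 122, 128, 131, 132, 133, 138, 140, 147, 153, 154.
Count below 132: L = 11; count equal: E = 1; n = 18.
Percentile rank = 100·(11 + 0.5·1)/18 = 100·11.5/18 = 63.89.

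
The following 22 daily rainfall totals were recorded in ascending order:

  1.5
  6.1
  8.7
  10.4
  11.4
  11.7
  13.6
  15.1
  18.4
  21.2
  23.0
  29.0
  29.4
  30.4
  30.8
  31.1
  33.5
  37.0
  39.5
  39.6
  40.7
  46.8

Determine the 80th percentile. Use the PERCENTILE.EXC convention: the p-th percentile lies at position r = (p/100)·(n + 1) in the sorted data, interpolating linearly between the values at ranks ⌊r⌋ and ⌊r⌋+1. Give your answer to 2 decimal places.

38.00

n = 22.
r = (80/100)·(22 + 1) = 18.4.
Rank 18 is 37.0 and rank 19 is 39.5.
Interpolate: 37.0 + 0.4·(39.5 − 37.0) = 37.0 + 0.4·2.5 = 38.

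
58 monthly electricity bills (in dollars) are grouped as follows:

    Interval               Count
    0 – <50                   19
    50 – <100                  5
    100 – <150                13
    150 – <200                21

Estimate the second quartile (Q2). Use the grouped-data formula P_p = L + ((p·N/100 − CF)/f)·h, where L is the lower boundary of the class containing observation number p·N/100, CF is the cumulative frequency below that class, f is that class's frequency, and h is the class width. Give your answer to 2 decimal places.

119.23

N = 58; target position k = 50/100 · 58 = 29.
Cumulative frequencies: 19, 24, 37, 58.
Observation 29 falls in the class 100 – <150.
L = 100, CF = 24, f = 13, h = 50.
P50 = 100 + ((29 − 24)/13)·50 = 100 + 19.2308 = 119.231.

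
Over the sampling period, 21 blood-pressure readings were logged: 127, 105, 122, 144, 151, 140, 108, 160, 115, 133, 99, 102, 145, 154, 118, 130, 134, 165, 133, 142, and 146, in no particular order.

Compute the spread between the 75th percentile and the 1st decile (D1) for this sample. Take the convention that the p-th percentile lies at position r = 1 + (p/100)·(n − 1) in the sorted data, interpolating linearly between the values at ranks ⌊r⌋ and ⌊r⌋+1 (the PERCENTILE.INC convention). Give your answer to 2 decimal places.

40.00

Sorted: 99, 102, 105, 108, 115, 118, 122, 127, 130, 133, 133, 134, 140, 142, 144, 145, 146, 151, 154, 160, 165.
n = 21.
P10: r = 3 (integer) → 105.
P75: r = 16 (integer) → 145.
Difference: 145 − 105 = 40.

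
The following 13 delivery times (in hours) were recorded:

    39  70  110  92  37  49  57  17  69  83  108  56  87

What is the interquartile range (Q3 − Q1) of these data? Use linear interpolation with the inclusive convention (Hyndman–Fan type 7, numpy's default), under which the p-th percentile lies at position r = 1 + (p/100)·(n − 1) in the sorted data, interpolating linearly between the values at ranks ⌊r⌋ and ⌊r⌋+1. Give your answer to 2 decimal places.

Sorted: 17, 37, 39, 49, 56, 57, 69, 70, 83, 87, 92, 108, 110.
n = 13.
P25: r = 4 (integer) → 49.
P75: r = 10 (integer) → 87.
Difference: 87 − 49 = 38.

38.00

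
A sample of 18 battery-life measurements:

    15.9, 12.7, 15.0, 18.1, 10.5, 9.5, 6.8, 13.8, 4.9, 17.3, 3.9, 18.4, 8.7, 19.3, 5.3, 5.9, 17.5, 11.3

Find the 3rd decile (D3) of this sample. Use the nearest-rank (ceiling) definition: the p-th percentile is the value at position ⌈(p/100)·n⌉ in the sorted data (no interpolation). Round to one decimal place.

8.7

Sorted: 3.9, 4.9, 5.3, 5.9, 6.8, 8.7, 9.5, 10.5, 11.3, 12.7, 13.8, 15.0, 15.9, 17.3, 17.5, 18.1, 18.4, 19.3.
n = 18.
Position = ⌈30/100 · 18⌉ = ⌈5.4⌉ = 6.
The value at rank 6 is 8.7.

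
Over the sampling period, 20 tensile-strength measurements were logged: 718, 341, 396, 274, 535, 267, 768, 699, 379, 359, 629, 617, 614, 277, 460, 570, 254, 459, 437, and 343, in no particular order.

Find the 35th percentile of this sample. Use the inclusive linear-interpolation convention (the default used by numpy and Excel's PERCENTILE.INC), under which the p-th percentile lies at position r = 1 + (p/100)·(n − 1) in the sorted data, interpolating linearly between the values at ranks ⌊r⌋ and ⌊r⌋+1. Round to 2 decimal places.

372.00

Sorted: 254, 267, 274, 277, 341, 343, 359, 379, 396, 437, 459, 460, 535, 570, 614, 617, 629, 699, 718, 768.
n = 20.
r = 1 + (35/100)·(20 − 1) = 1 + 6.65 = 7.65.
Rank 7 is 359 and rank 8 is 379.
Interpolate: 359 + 0.65·(379 − 359) = 359 + 0.65·20 = 372.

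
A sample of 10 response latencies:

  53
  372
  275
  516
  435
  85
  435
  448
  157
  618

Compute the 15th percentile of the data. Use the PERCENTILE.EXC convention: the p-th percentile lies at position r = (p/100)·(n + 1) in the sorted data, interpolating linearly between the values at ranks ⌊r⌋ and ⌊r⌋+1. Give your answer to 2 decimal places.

73.80

Sorted: 53, 85, 157, 275, 372, 435, 435, 448, 516, 618.
n = 10.
r = (15/100)·(10 + 1) = 1.65.
Rank 1 is 53 and rank 2 is 85.
Interpolate: 53 + 0.65·(85 − 53) = 53 + 0.65·32 = 73.8.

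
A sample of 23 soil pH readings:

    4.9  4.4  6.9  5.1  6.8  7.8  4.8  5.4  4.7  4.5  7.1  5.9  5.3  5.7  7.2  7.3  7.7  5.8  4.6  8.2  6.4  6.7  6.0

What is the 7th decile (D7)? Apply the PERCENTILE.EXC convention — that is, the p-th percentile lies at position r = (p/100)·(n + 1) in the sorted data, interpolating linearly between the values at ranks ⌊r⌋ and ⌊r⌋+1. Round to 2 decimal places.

Sorted: 4.4, 4.5, 4.6, 4.7, 4.8, 4.9, 5.1, 5.3, 5.4, 5.7, 5.8, 5.9, 6.0, 6.4, 6.7, 6.8, 6.9, 7.1, 7.2, 7.3, 7.7, 7.8, 8.2.
n = 23.
r = (70/100)·(23 + 1) = 16.8.
Rank 16 is 6.8 and rank 17 is 6.9.
Interpolate: 6.8 + 0.8·(6.9 − 6.8) = 6.8 + 0.8·0.1 = 6.88.

6.88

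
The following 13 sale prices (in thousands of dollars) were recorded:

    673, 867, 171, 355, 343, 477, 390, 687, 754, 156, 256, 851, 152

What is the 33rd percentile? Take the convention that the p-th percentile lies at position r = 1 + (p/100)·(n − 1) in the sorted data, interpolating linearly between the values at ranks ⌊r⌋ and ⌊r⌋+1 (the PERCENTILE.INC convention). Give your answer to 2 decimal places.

339.52

Sorted: 152, 156, 171, 256, 343, 355, 390, 477, 673, 687, 754, 851, 867.
n = 13.
r = 1 + (33/100)·(13 − 1) = 1 + 3.96 = 4.96.
Rank 4 is 256 and rank 5 is 343.
Interpolate: 256 + 0.96·(343 − 256) = 256 + 0.96·87 = 339.52.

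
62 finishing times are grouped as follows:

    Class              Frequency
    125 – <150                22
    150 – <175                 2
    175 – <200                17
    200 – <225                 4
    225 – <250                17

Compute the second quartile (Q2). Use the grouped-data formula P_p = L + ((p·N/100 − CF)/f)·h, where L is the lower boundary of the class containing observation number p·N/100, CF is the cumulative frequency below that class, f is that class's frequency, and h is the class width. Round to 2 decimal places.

N = 62; target position k = 50/100 · 62 = 31.
Cumulative frequencies: 22, 24, 41, 45, 62.
Observation 31 falls in the class 175 – <200.
L = 175, CF = 24, f = 17, h = 25.
P50 = 175 + ((31 − 24)/17)·25 = 175 + 10.2941 = 185.294.

185.29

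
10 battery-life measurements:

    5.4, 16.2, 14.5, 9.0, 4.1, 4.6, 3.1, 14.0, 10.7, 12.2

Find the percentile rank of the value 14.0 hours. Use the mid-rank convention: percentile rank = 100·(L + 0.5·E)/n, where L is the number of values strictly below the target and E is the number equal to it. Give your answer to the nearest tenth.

75.0

Sorted: 3.1, 4.1, 4.6, 5.4, 9.0, 10.7, 12.2, 14.0, 14.5, 16.2.
Count below 14.0: L = 7; count equal: E = 1; n = 10.
Percentile rank = 100·(7 + 0.5·1)/10 = 100·7.5/10 = 75.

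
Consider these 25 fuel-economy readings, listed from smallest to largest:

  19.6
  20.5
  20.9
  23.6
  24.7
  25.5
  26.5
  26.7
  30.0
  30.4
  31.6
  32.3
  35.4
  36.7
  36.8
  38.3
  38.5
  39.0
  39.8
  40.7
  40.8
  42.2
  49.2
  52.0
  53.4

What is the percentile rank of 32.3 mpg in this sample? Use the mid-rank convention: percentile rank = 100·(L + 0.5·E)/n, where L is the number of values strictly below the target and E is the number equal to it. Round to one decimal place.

Count below 32.3: L = 11; count equal: E = 1; n = 25.
Percentile rank = 100·(11 + 0.5·1)/25 = 100·11.5/25 = 46.

46.0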